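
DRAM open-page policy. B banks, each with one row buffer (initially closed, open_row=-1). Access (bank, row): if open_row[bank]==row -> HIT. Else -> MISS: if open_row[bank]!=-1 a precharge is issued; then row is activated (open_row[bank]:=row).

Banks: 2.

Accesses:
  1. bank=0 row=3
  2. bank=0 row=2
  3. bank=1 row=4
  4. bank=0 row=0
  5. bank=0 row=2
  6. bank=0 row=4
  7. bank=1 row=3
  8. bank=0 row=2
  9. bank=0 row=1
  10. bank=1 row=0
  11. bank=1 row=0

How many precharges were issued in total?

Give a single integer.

Answer: 8

Derivation:
Acc 1: bank0 row3 -> MISS (open row3); precharges=0
Acc 2: bank0 row2 -> MISS (open row2); precharges=1
Acc 3: bank1 row4 -> MISS (open row4); precharges=1
Acc 4: bank0 row0 -> MISS (open row0); precharges=2
Acc 5: bank0 row2 -> MISS (open row2); precharges=3
Acc 6: bank0 row4 -> MISS (open row4); precharges=4
Acc 7: bank1 row3 -> MISS (open row3); precharges=5
Acc 8: bank0 row2 -> MISS (open row2); precharges=6
Acc 9: bank0 row1 -> MISS (open row1); precharges=7
Acc 10: bank1 row0 -> MISS (open row0); precharges=8
Acc 11: bank1 row0 -> HIT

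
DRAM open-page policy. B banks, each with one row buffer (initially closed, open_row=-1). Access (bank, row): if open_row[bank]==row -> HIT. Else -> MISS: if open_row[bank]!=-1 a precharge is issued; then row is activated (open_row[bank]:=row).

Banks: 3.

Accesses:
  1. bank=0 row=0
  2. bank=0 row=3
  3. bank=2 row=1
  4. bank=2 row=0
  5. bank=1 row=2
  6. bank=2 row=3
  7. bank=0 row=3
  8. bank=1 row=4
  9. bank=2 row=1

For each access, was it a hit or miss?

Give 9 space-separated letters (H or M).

Acc 1: bank0 row0 -> MISS (open row0); precharges=0
Acc 2: bank0 row3 -> MISS (open row3); precharges=1
Acc 3: bank2 row1 -> MISS (open row1); precharges=1
Acc 4: bank2 row0 -> MISS (open row0); precharges=2
Acc 5: bank1 row2 -> MISS (open row2); precharges=2
Acc 6: bank2 row3 -> MISS (open row3); precharges=3
Acc 7: bank0 row3 -> HIT
Acc 8: bank1 row4 -> MISS (open row4); precharges=4
Acc 9: bank2 row1 -> MISS (open row1); precharges=5

Answer: M M M M M M H M M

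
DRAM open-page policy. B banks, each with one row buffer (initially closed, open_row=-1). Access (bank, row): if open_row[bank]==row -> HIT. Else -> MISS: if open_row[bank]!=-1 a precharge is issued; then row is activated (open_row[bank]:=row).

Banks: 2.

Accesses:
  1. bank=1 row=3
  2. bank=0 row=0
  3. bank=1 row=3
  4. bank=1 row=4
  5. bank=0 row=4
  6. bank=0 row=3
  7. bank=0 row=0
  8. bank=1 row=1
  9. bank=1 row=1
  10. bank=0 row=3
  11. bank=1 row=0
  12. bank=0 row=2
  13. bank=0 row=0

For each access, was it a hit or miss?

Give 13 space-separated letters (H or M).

Acc 1: bank1 row3 -> MISS (open row3); precharges=0
Acc 2: bank0 row0 -> MISS (open row0); precharges=0
Acc 3: bank1 row3 -> HIT
Acc 4: bank1 row4 -> MISS (open row4); precharges=1
Acc 5: bank0 row4 -> MISS (open row4); precharges=2
Acc 6: bank0 row3 -> MISS (open row3); precharges=3
Acc 7: bank0 row0 -> MISS (open row0); precharges=4
Acc 8: bank1 row1 -> MISS (open row1); precharges=5
Acc 9: bank1 row1 -> HIT
Acc 10: bank0 row3 -> MISS (open row3); precharges=6
Acc 11: bank1 row0 -> MISS (open row0); precharges=7
Acc 12: bank0 row2 -> MISS (open row2); precharges=8
Acc 13: bank0 row0 -> MISS (open row0); precharges=9

Answer: M M H M M M M M H M M M M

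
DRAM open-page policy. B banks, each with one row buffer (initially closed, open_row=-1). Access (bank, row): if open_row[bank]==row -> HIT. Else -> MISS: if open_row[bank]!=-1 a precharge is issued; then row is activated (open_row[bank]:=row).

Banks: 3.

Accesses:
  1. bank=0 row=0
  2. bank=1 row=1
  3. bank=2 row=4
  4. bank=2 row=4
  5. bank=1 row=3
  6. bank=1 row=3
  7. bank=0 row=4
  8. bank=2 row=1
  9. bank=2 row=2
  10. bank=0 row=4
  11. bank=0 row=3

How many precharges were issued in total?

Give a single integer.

Answer: 5

Derivation:
Acc 1: bank0 row0 -> MISS (open row0); precharges=0
Acc 2: bank1 row1 -> MISS (open row1); precharges=0
Acc 3: bank2 row4 -> MISS (open row4); precharges=0
Acc 4: bank2 row4 -> HIT
Acc 5: bank1 row3 -> MISS (open row3); precharges=1
Acc 6: bank1 row3 -> HIT
Acc 7: bank0 row4 -> MISS (open row4); precharges=2
Acc 8: bank2 row1 -> MISS (open row1); precharges=3
Acc 9: bank2 row2 -> MISS (open row2); precharges=4
Acc 10: bank0 row4 -> HIT
Acc 11: bank0 row3 -> MISS (open row3); precharges=5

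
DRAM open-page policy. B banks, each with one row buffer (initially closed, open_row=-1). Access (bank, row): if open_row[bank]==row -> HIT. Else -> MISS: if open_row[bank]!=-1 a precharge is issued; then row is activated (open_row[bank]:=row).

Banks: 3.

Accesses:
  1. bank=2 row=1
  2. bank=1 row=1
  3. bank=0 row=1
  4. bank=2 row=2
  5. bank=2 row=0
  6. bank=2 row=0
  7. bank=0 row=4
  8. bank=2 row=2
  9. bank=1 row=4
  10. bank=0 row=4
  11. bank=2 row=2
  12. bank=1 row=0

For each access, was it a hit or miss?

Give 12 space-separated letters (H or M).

Answer: M M M M M H M M M H H M

Derivation:
Acc 1: bank2 row1 -> MISS (open row1); precharges=0
Acc 2: bank1 row1 -> MISS (open row1); precharges=0
Acc 3: bank0 row1 -> MISS (open row1); precharges=0
Acc 4: bank2 row2 -> MISS (open row2); precharges=1
Acc 5: bank2 row0 -> MISS (open row0); precharges=2
Acc 6: bank2 row0 -> HIT
Acc 7: bank0 row4 -> MISS (open row4); precharges=3
Acc 8: bank2 row2 -> MISS (open row2); precharges=4
Acc 9: bank1 row4 -> MISS (open row4); precharges=5
Acc 10: bank0 row4 -> HIT
Acc 11: bank2 row2 -> HIT
Acc 12: bank1 row0 -> MISS (open row0); precharges=6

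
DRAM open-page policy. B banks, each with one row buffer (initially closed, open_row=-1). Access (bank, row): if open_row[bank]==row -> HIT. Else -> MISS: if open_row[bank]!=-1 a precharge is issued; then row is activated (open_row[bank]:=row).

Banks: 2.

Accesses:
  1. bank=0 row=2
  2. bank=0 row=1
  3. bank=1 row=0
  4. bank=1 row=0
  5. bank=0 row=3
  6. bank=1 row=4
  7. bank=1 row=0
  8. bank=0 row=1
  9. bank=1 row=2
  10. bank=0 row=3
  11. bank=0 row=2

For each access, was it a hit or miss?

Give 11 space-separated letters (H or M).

Acc 1: bank0 row2 -> MISS (open row2); precharges=0
Acc 2: bank0 row1 -> MISS (open row1); precharges=1
Acc 3: bank1 row0 -> MISS (open row0); precharges=1
Acc 4: bank1 row0 -> HIT
Acc 5: bank0 row3 -> MISS (open row3); precharges=2
Acc 6: bank1 row4 -> MISS (open row4); precharges=3
Acc 7: bank1 row0 -> MISS (open row0); precharges=4
Acc 8: bank0 row1 -> MISS (open row1); precharges=5
Acc 9: bank1 row2 -> MISS (open row2); precharges=6
Acc 10: bank0 row3 -> MISS (open row3); precharges=7
Acc 11: bank0 row2 -> MISS (open row2); precharges=8

Answer: M M M H M M M M M M M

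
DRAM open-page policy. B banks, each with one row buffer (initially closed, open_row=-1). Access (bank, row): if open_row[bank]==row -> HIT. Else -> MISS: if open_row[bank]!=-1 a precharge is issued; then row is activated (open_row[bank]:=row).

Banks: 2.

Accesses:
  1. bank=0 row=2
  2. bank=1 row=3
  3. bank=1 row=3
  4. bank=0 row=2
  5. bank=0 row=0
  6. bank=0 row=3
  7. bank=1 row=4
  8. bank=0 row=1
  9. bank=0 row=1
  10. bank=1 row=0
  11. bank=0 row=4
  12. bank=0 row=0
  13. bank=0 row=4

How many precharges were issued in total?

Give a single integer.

Acc 1: bank0 row2 -> MISS (open row2); precharges=0
Acc 2: bank1 row3 -> MISS (open row3); precharges=0
Acc 3: bank1 row3 -> HIT
Acc 4: bank0 row2 -> HIT
Acc 5: bank0 row0 -> MISS (open row0); precharges=1
Acc 6: bank0 row3 -> MISS (open row3); precharges=2
Acc 7: bank1 row4 -> MISS (open row4); precharges=3
Acc 8: bank0 row1 -> MISS (open row1); precharges=4
Acc 9: bank0 row1 -> HIT
Acc 10: bank1 row0 -> MISS (open row0); precharges=5
Acc 11: bank0 row4 -> MISS (open row4); precharges=6
Acc 12: bank0 row0 -> MISS (open row0); precharges=7
Acc 13: bank0 row4 -> MISS (open row4); precharges=8

Answer: 8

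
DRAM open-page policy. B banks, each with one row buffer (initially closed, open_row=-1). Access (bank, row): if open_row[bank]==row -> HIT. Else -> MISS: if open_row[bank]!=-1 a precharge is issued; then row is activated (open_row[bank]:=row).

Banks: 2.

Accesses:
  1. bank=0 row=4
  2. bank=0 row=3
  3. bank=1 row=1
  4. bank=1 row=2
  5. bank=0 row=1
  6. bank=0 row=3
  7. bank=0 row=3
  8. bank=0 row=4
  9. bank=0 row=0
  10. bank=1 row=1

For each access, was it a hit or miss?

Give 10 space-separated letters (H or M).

Answer: M M M M M M H M M M

Derivation:
Acc 1: bank0 row4 -> MISS (open row4); precharges=0
Acc 2: bank0 row3 -> MISS (open row3); precharges=1
Acc 3: bank1 row1 -> MISS (open row1); precharges=1
Acc 4: bank1 row2 -> MISS (open row2); precharges=2
Acc 5: bank0 row1 -> MISS (open row1); precharges=3
Acc 6: bank0 row3 -> MISS (open row3); precharges=4
Acc 7: bank0 row3 -> HIT
Acc 8: bank0 row4 -> MISS (open row4); precharges=5
Acc 9: bank0 row0 -> MISS (open row0); precharges=6
Acc 10: bank1 row1 -> MISS (open row1); precharges=7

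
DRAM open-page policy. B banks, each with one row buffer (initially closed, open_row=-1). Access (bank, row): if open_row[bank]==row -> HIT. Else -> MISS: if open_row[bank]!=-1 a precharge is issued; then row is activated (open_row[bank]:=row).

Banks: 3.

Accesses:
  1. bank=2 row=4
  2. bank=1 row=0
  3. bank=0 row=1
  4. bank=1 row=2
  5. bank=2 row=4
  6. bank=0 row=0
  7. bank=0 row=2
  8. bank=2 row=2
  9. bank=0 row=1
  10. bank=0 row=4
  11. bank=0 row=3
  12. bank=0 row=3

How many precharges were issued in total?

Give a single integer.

Acc 1: bank2 row4 -> MISS (open row4); precharges=0
Acc 2: bank1 row0 -> MISS (open row0); precharges=0
Acc 3: bank0 row1 -> MISS (open row1); precharges=0
Acc 4: bank1 row2 -> MISS (open row2); precharges=1
Acc 5: bank2 row4 -> HIT
Acc 6: bank0 row0 -> MISS (open row0); precharges=2
Acc 7: bank0 row2 -> MISS (open row2); precharges=3
Acc 8: bank2 row2 -> MISS (open row2); precharges=4
Acc 9: bank0 row1 -> MISS (open row1); precharges=5
Acc 10: bank0 row4 -> MISS (open row4); precharges=6
Acc 11: bank0 row3 -> MISS (open row3); precharges=7
Acc 12: bank0 row3 -> HIT

Answer: 7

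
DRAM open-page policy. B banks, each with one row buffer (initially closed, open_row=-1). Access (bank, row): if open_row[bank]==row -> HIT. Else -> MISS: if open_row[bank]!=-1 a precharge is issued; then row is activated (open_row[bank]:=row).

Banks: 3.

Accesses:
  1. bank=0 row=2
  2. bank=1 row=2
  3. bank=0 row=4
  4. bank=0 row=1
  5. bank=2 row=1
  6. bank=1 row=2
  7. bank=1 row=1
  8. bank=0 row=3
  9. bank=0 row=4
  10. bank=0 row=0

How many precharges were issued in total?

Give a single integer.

Answer: 6

Derivation:
Acc 1: bank0 row2 -> MISS (open row2); precharges=0
Acc 2: bank1 row2 -> MISS (open row2); precharges=0
Acc 3: bank0 row4 -> MISS (open row4); precharges=1
Acc 4: bank0 row1 -> MISS (open row1); precharges=2
Acc 5: bank2 row1 -> MISS (open row1); precharges=2
Acc 6: bank1 row2 -> HIT
Acc 7: bank1 row1 -> MISS (open row1); precharges=3
Acc 8: bank0 row3 -> MISS (open row3); precharges=4
Acc 9: bank0 row4 -> MISS (open row4); precharges=5
Acc 10: bank0 row0 -> MISS (open row0); precharges=6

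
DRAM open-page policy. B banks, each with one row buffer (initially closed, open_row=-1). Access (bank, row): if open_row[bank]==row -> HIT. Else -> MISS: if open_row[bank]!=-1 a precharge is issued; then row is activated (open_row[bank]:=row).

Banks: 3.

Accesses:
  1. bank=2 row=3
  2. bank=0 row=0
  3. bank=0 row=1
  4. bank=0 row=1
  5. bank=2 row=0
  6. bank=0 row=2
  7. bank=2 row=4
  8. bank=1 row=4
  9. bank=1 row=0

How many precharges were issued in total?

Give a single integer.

Answer: 5

Derivation:
Acc 1: bank2 row3 -> MISS (open row3); precharges=0
Acc 2: bank0 row0 -> MISS (open row0); precharges=0
Acc 3: bank0 row1 -> MISS (open row1); precharges=1
Acc 4: bank0 row1 -> HIT
Acc 5: bank2 row0 -> MISS (open row0); precharges=2
Acc 6: bank0 row2 -> MISS (open row2); precharges=3
Acc 7: bank2 row4 -> MISS (open row4); precharges=4
Acc 8: bank1 row4 -> MISS (open row4); precharges=4
Acc 9: bank1 row0 -> MISS (open row0); precharges=5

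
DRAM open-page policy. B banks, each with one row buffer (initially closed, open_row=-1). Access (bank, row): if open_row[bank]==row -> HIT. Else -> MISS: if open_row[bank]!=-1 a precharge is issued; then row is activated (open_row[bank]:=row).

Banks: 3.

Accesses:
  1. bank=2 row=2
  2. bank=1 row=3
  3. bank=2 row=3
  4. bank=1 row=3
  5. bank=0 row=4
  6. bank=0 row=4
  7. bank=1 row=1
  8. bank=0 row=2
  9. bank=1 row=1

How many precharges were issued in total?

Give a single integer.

Acc 1: bank2 row2 -> MISS (open row2); precharges=0
Acc 2: bank1 row3 -> MISS (open row3); precharges=0
Acc 3: bank2 row3 -> MISS (open row3); precharges=1
Acc 4: bank1 row3 -> HIT
Acc 5: bank0 row4 -> MISS (open row4); precharges=1
Acc 6: bank0 row4 -> HIT
Acc 7: bank1 row1 -> MISS (open row1); precharges=2
Acc 8: bank0 row2 -> MISS (open row2); precharges=3
Acc 9: bank1 row1 -> HIT

Answer: 3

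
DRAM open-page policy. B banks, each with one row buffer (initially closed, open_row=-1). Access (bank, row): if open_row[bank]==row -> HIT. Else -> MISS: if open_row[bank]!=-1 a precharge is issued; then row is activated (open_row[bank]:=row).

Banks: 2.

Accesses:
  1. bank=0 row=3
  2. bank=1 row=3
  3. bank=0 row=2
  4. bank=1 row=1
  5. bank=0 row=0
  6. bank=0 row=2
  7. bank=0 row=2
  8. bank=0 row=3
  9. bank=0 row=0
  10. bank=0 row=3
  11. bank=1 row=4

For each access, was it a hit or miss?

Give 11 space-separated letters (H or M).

Answer: M M M M M M H M M M M

Derivation:
Acc 1: bank0 row3 -> MISS (open row3); precharges=0
Acc 2: bank1 row3 -> MISS (open row3); precharges=0
Acc 3: bank0 row2 -> MISS (open row2); precharges=1
Acc 4: bank1 row1 -> MISS (open row1); precharges=2
Acc 5: bank0 row0 -> MISS (open row0); precharges=3
Acc 6: bank0 row2 -> MISS (open row2); precharges=4
Acc 7: bank0 row2 -> HIT
Acc 8: bank0 row3 -> MISS (open row3); precharges=5
Acc 9: bank0 row0 -> MISS (open row0); precharges=6
Acc 10: bank0 row3 -> MISS (open row3); precharges=7
Acc 11: bank1 row4 -> MISS (open row4); precharges=8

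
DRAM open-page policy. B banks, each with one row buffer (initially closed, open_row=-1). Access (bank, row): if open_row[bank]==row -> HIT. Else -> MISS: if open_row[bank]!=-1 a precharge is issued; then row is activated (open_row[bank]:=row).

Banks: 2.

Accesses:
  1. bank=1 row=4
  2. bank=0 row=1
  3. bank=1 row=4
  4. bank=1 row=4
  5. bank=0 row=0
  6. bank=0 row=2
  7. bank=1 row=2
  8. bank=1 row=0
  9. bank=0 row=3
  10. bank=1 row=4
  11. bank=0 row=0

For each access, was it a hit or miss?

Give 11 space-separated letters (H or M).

Acc 1: bank1 row4 -> MISS (open row4); precharges=0
Acc 2: bank0 row1 -> MISS (open row1); precharges=0
Acc 3: bank1 row4 -> HIT
Acc 4: bank1 row4 -> HIT
Acc 5: bank0 row0 -> MISS (open row0); precharges=1
Acc 6: bank0 row2 -> MISS (open row2); precharges=2
Acc 7: bank1 row2 -> MISS (open row2); precharges=3
Acc 8: bank1 row0 -> MISS (open row0); precharges=4
Acc 9: bank0 row3 -> MISS (open row3); precharges=5
Acc 10: bank1 row4 -> MISS (open row4); precharges=6
Acc 11: bank0 row0 -> MISS (open row0); precharges=7

Answer: M M H H M M M M M M M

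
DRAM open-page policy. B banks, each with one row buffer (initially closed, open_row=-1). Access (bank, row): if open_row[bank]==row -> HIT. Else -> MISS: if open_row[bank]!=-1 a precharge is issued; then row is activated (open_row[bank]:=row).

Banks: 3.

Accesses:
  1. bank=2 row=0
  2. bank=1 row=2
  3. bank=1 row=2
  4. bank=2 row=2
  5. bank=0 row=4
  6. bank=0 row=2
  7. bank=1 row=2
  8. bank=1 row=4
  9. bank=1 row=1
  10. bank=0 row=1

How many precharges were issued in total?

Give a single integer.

Answer: 5

Derivation:
Acc 1: bank2 row0 -> MISS (open row0); precharges=0
Acc 2: bank1 row2 -> MISS (open row2); precharges=0
Acc 3: bank1 row2 -> HIT
Acc 4: bank2 row2 -> MISS (open row2); precharges=1
Acc 5: bank0 row4 -> MISS (open row4); precharges=1
Acc 6: bank0 row2 -> MISS (open row2); precharges=2
Acc 7: bank1 row2 -> HIT
Acc 8: bank1 row4 -> MISS (open row4); precharges=3
Acc 9: bank1 row1 -> MISS (open row1); precharges=4
Acc 10: bank0 row1 -> MISS (open row1); precharges=5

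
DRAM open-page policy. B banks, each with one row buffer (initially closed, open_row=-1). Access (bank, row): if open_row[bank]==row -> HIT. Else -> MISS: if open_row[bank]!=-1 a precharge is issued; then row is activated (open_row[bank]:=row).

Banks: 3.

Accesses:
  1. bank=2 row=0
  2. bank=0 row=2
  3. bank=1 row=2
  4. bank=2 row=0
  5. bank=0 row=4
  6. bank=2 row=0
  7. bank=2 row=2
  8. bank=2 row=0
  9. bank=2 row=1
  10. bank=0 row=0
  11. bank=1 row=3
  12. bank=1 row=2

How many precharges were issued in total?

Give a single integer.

Answer: 7

Derivation:
Acc 1: bank2 row0 -> MISS (open row0); precharges=0
Acc 2: bank0 row2 -> MISS (open row2); precharges=0
Acc 3: bank1 row2 -> MISS (open row2); precharges=0
Acc 4: bank2 row0 -> HIT
Acc 5: bank0 row4 -> MISS (open row4); precharges=1
Acc 6: bank2 row0 -> HIT
Acc 7: bank2 row2 -> MISS (open row2); precharges=2
Acc 8: bank2 row0 -> MISS (open row0); precharges=3
Acc 9: bank2 row1 -> MISS (open row1); precharges=4
Acc 10: bank0 row0 -> MISS (open row0); precharges=5
Acc 11: bank1 row3 -> MISS (open row3); precharges=6
Acc 12: bank1 row2 -> MISS (open row2); precharges=7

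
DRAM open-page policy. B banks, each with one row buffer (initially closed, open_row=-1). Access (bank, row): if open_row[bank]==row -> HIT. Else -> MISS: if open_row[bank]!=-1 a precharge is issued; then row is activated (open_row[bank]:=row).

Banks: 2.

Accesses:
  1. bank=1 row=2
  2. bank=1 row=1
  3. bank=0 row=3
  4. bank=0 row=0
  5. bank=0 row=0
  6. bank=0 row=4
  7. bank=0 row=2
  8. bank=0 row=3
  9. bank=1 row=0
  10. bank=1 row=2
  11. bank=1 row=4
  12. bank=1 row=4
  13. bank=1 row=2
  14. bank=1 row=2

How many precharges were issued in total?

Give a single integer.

Answer: 9

Derivation:
Acc 1: bank1 row2 -> MISS (open row2); precharges=0
Acc 2: bank1 row1 -> MISS (open row1); precharges=1
Acc 3: bank0 row3 -> MISS (open row3); precharges=1
Acc 4: bank0 row0 -> MISS (open row0); precharges=2
Acc 5: bank0 row0 -> HIT
Acc 6: bank0 row4 -> MISS (open row4); precharges=3
Acc 7: bank0 row2 -> MISS (open row2); precharges=4
Acc 8: bank0 row3 -> MISS (open row3); precharges=5
Acc 9: bank1 row0 -> MISS (open row0); precharges=6
Acc 10: bank1 row2 -> MISS (open row2); precharges=7
Acc 11: bank1 row4 -> MISS (open row4); precharges=8
Acc 12: bank1 row4 -> HIT
Acc 13: bank1 row2 -> MISS (open row2); precharges=9
Acc 14: bank1 row2 -> HIT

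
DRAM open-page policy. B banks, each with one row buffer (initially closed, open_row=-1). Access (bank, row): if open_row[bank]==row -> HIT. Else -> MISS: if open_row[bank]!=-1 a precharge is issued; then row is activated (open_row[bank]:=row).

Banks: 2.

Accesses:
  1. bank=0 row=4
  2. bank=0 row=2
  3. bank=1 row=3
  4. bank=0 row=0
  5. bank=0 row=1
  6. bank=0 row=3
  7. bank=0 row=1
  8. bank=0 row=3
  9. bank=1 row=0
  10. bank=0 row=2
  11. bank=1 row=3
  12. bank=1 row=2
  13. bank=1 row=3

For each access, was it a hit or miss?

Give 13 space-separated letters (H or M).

Acc 1: bank0 row4 -> MISS (open row4); precharges=0
Acc 2: bank0 row2 -> MISS (open row2); precharges=1
Acc 3: bank1 row3 -> MISS (open row3); precharges=1
Acc 4: bank0 row0 -> MISS (open row0); precharges=2
Acc 5: bank0 row1 -> MISS (open row1); precharges=3
Acc 6: bank0 row3 -> MISS (open row3); precharges=4
Acc 7: bank0 row1 -> MISS (open row1); precharges=5
Acc 8: bank0 row3 -> MISS (open row3); precharges=6
Acc 9: bank1 row0 -> MISS (open row0); precharges=7
Acc 10: bank0 row2 -> MISS (open row2); precharges=8
Acc 11: bank1 row3 -> MISS (open row3); precharges=9
Acc 12: bank1 row2 -> MISS (open row2); precharges=10
Acc 13: bank1 row3 -> MISS (open row3); precharges=11

Answer: M M M M M M M M M M M M M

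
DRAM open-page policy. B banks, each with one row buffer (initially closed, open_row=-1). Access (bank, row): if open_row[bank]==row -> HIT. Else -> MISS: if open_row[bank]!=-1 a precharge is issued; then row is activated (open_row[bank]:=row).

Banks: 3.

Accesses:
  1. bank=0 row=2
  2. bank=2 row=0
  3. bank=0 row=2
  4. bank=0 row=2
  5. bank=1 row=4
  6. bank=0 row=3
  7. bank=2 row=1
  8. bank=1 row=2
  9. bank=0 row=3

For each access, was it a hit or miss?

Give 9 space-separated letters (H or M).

Acc 1: bank0 row2 -> MISS (open row2); precharges=0
Acc 2: bank2 row0 -> MISS (open row0); precharges=0
Acc 3: bank0 row2 -> HIT
Acc 4: bank0 row2 -> HIT
Acc 5: bank1 row4 -> MISS (open row4); precharges=0
Acc 6: bank0 row3 -> MISS (open row3); precharges=1
Acc 7: bank2 row1 -> MISS (open row1); precharges=2
Acc 8: bank1 row2 -> MISS (open row2); precharges=3
Acc 9: bank0 row3 -> HIT

Answer: M M H H M M M M H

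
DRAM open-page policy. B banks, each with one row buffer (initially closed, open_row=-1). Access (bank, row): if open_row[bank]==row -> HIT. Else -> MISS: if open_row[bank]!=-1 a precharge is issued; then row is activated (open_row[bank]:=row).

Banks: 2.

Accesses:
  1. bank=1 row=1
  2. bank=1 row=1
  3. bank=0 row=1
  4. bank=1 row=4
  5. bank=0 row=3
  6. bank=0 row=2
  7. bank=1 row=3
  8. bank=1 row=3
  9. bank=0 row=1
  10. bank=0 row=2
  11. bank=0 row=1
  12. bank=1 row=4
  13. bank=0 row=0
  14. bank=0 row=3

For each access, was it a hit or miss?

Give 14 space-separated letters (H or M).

Acc 1: bank1 row1 -> MISS (open row1); precharges=0
Acc 2: bank1 row1 -> HIT
Acc 3: bank0 row1 -> MISS (open row1); precharges=0
Acc 4: bank1 row4 -> MISS (open row4); precharges=1
Acc 5: bank0 row3 -> MISS (open row3); precharges=2
Acc 6: bank0 row2 -> MISS (open row2); precharges=3
Acc 7: bank1 row3 -> MISS (open row3); precharges=4
Acc 8: bank1 row3 -> HIT
Acc 9: bank0 row1 -> MISS (open row1); precharges=5
Acc 10: bank0 row2 -> MISS (open row2); precharges=6
Acc 11: bank0 row1 -> MISS (open row1); precharges=7
Acc 12: bank1 row4 -> MISS (open row4); precharges=8
Acc 13: bank0 row0 -> MISS (open row0); precharges=9
Acc 14: bank0 row3 -> MISS (open row3); precharges=10

Answer: M H M M M M M H M M M M M M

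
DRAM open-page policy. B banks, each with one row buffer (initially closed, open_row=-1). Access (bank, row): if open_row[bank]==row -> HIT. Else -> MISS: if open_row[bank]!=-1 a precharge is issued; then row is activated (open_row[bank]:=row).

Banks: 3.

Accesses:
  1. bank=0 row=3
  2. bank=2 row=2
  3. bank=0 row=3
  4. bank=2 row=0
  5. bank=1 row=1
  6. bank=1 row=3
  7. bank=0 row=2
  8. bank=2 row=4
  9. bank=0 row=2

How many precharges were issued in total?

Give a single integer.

Acc 1: bank0 row3 -> MISS (open row3); precharges=0
Acc 2: bank2 row2 -> MISS (open row2); precharges=0
Acc 3: bank0 row3 -> HIT
Acc 4: bank2 row0 -> MISS (open row0); precharges=1
Acc 5: bank1 row1 -> MISS (open row1); precharges=1
Acc 6: bank1 row3 -> MISS (open row3); precharges=2
Acc 7: bank0 row2 -> MISS (open row2); precharges=3
Acc 8: bank2 row4 -> MISS (open row4); precharges=4
Acc 9: bank0 row2 -> HIT

Answer: 4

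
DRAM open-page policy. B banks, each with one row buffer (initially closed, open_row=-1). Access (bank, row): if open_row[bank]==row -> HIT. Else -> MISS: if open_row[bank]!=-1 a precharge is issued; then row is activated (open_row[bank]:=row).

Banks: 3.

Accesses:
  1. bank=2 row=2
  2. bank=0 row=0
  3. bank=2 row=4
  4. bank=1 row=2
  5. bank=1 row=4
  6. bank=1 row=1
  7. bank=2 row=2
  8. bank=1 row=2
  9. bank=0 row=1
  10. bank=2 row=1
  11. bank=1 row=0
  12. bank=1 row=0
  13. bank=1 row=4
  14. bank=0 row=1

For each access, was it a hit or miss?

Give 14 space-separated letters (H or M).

Answer: M M M M M M M M M M M H M H

Derivation:
Acc 1: bank2 row2 -> MISS (open row2); precharges=0
Acc 2: bank0 row0 -> MISS (open row0); precharges=0
Acc 3: bank2 row4 -> MISS (open row4); precharges=1
Acc 4: bank1 row2 -> MISS (open row2); precharges=1
Acc 5: bank1 row4 -> MISS (open row4); precharges=2
Acc 6: bank1 row1 -> MISS (open row1); precharges=3
Acc 7: bank2 row2 -> MISS (open row2); precharges=4
Acc 8: bank1 row2 -> MISS (open row2); precharges=5
Acc 9: bank0 row1 -> MISS (open row1); precharges=6
Acc 10: bank2 row1 -> MISS (open row1); precharges=7
Acc 11: bank1 row0 -> MISS (open row0); precharges=8
Acc 12: bank1 row0 -> HIT
Acc 13: bank1 row4 -> MISS (open row4); precharges=9
Acc 14: bank0 row1 -> HIT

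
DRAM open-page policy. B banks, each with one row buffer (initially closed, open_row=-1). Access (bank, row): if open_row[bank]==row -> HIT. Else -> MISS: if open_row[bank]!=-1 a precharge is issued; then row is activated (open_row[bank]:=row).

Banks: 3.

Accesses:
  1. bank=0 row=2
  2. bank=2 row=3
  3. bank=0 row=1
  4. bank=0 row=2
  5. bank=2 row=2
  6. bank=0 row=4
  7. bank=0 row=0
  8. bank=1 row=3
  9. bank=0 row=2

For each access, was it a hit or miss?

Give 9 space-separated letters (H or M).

Acc 1: bank0 row2 -> MISS (open row2); precharges=0
Acc 2: bank2 row3 -> MISS (open row3); precharges=0
Acc 3: bank0 row1 -> MISS (open row1); precharges=1
Acc 4: bank0 row2 -> MISS (open row2); precharges=2
Acc 5: bank2 row2 -> MISS (open row2); precharges=3
Acc 6: bank0 row4 -> MISS (open row4); precharges=4
Acc 7: bank0 row0 -> MISS (open row0); precharges=5
Acc 8: bank1 row3 -> MISS (open row3); precharges=5
Acc 9: bank0 row2 -> MISS (open row2); precharges=6

Answer: M M M M M M M M M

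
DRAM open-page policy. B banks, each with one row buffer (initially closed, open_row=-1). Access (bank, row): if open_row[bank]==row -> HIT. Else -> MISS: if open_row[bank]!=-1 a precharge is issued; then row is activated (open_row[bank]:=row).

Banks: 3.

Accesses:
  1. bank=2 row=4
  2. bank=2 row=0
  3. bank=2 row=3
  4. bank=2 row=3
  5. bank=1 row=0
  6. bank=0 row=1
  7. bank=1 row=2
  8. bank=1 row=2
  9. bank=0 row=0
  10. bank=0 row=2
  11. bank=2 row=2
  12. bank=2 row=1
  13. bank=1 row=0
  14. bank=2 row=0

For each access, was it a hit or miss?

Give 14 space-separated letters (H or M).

Answer: M M M H M M M H M M M M M M

Derivation:
Acc 1: bank2 row4 -> MISS (open row4); precharges=0
Acc 2: bank2 row0 -> MISS (open row0); precharges=1
Acc 3: bank2 row3 -> MISS (open row3); precharges=2
Acc 4: bank2 row3 -> HIT
Acc 5: bank1 row0 -> MISS (open row0); precharges=2
Acc 6: bank0 row1 -> MISS (open row1); precharges=2
Acc 7: bank1 row2 -> MISS (open row2); precharges=3
Acc 8: bank1 row2 -> HIT
Acc 9: bank0 row0 -> MISS (open row0); precharges=4
Acc 10: bank0 row2 -> MISS (open row2); precharges=5
Acc 11: bank2 row2 -> MISS (open row2); precharges=6
Acc 12: bank2 row1 -> MISS (open row1); precharges=7
Acc 13: bank1 row0 -> MISS (open row0); precharges=8
Acc 14: bank2 row0 -> MISS (open row0); precharges=9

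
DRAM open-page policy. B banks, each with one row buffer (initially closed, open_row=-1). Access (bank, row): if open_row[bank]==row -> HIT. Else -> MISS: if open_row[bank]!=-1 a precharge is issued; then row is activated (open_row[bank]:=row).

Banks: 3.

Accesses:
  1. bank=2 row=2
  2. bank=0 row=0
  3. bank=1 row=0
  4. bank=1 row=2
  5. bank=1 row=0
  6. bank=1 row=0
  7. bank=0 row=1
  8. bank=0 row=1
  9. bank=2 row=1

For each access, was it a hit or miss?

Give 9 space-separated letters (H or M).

Acc 1: bank2 row2 -> MISS (open row2); precharges=0
Acc 2: bank0 row0 -> MISS (open row0); precharges=0
Acc 3: bank1 row0 -> MISS (open row0); precharges=0
Acc 4: bank1 row2 -> MISS (open row2); precharges=1
Acc 5: bank1 row0 -> MISS (open row0); precharges=2
Acc 6: bank1 row0 -> HIT
Acc 7: bank0 row1 -> MISS (open row1); precharges=3
Acc 8: bank0 row1 -> HIT
Acc 9: bank2 row1 -> MISS (open row1); precharges=4

Answer: M M M M M H M H M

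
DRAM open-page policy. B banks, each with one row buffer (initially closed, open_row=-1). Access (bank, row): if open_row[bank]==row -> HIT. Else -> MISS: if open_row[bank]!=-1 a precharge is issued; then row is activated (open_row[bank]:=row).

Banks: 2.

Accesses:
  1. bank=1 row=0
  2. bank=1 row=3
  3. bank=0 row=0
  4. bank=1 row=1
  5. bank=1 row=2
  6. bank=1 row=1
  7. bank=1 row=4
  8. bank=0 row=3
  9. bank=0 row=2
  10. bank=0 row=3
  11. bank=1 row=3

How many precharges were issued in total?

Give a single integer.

Acc 1: bank1 row0 -> MISS (open row0); precharges=0
Acc 2: bank1 row3 -> MISS (open row3); precharges=1
Acc 3: bank0 row0 -> MISS (open row0); precharges=1
Acc 4: bank1 row1 -> MISS (open row1); precharges=2
Acc 5: bank1 row2 -> MISS (open row2); precharges=3
Acc 6: bank1 row1 -> MISS (open row1); precharges=4
Acc 7: bank1 row4 -> MISS (open row4); precharges=5
Acc 8: bank0 row3 -> MISS (open row3); precharges=6
Acc 9: bank0 row2 -> MISS (open row2); precharges=7
Acc 10: bank0 row3 -> MISS (open row3); precharges=8
Acc 11: bank1 row3 -> MISS (open row3); precharges=9

Answer: 9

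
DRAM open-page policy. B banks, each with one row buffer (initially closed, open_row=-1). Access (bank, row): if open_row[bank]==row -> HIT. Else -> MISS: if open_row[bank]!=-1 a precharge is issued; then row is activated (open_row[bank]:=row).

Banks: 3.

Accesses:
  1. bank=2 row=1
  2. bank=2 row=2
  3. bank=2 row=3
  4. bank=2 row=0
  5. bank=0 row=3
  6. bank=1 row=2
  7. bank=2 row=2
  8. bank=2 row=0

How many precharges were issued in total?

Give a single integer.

Acc 1: bank2 row1 -> MISS (open row1); precharges=0
Acc 2: bank2 row2 -> MISS (open row2); precharges=1
Acc 3: bank2 row3 -> MISS (open row3); precharges=2
Acc 4: bank2 row0 -> MISS (open row0); precharges=3
Acc 5: bank0 row3 -> MISS (open row3); precharges=3
Acc 6: bank1 row2 -> MISS (open row2); precharges=3
Acc 7: bank2 row2 -> MISS (open row2); precharges=4
Acc 8: bank2 row0 -> MISS (open row0); precharges=5

Answer: 5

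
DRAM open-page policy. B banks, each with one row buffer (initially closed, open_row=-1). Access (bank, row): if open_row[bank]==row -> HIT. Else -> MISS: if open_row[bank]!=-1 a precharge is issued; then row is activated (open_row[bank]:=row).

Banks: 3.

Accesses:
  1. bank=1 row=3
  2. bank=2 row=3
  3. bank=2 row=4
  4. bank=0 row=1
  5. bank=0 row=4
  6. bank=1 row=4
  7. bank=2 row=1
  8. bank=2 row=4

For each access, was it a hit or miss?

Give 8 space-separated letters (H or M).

Acc 1: bank1 row3 -> MISS (open row3); precharges=0
Acc 2: bank2 row3 -> MISS (open row3); precharges=0
Acc 3: bank2 row4 -> MISS (open row4); precharges=1
Acc 4: bank0 row1 -> MISS (open row1); precharges=1
Acc 5: bank0 row4 -> MISS (open row4); precharges=2
Acc 6: bank1 row4 -> MISS (open row4); precharges=3
Acc 7: bank2 row1 -> MISS (open row1); precharges=4
Acc 8: bank2 row4 -> MISS (open row4); precharges=5

Answer: M M M M M M M M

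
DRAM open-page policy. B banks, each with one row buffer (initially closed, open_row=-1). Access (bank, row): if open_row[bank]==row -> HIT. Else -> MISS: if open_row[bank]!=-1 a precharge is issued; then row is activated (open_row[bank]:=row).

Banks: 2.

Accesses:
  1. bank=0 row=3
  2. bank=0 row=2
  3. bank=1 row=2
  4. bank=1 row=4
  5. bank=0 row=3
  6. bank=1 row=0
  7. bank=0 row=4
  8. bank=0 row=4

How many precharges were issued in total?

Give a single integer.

Answer: 5

Derivation:
Acc 1: bank0 row3 -> MISS (open row3); precharges=0
Acc 2: bank0 row2 -> MISS (open row2); precharges=1
Acc 3: bank1 row2 -> MISS (open row2); precharges=1
Acc 4: bank1 row4 -> MISS (open row4); precharges=2
Acc 5: bank0 row3 -> MISS (open row3); precharges=3
Acc 6: bank1 row0 -> MISS (open row0); precharges=4
Acc 7: bank0 row4 -> MISS (open row4); precharges=5
Acc 8: bank0 row4 -> HIT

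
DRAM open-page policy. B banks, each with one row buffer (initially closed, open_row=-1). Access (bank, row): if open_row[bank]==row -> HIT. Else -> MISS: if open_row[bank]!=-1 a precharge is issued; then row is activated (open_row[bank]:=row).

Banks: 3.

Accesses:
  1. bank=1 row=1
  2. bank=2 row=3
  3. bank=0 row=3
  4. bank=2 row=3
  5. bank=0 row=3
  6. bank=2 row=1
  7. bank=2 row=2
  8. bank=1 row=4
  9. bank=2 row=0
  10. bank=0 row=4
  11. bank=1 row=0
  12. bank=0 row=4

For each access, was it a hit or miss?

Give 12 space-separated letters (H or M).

Acc 1: bank1 row1 -> MISS (open row1); precharges=0
Acc 2: bank2 row3 -> MISS (open row3); precharges=0
Acc 3: bank0 row3 -> MISS (open row3); precharges=0
Acc 4: bank2 row3 -> HIT
Acc 5: bank0 row3 -> HIT
Acc 6: bank2 row1 -> MISS (open row1); precharges=1
Acc 7: bank2 row2 -> MISS (open row2); precharges=2
Acc 8: bank1 row4 -> MISS (open row4); precharges=3
Acc 9: bank2 row0 -> MISS (open row0); precharges=4
Acc 10: bank0 row4 -> MISS (open row4); precharges=5
Acc 11: bank1 row0 -> MISS (open row0); precharges=6
Acc 12: bank0 row4 -> HIT

Answer: M M M H H M M M M M M H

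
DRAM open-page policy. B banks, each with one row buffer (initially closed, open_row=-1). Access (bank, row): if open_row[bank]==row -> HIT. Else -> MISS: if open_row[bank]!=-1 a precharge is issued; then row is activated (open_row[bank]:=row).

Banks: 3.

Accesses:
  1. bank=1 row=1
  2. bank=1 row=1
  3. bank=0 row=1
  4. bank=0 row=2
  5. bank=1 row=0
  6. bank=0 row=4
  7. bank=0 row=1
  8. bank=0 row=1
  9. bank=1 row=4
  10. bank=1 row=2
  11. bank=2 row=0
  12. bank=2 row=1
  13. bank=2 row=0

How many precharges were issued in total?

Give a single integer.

Answer: 8

Derivation:
Acc 1: bank1 row1 -> MISS (open row1); precharges=0
Acc 2: bank1 row1 -> HIT
Acc 3: bank0 row1 -> MISS (open row1); precharges=0
Acc 4: bank0 row2 -> MISS (open row2); precharges=1
Acc 5: bank1 row0 -> MISS (open row0); precharges=2
Acc 6: bank0 row4 -> MISS (open row4); precharges=3
Acc 7: bank0 row1 -> MISS (open row1); precharges=4
Acc 8: bank0 row1 -> HIT
Acc 9: bank1 row4 -> MISS (open row4); precharges=5
Acc 10: bank1 row2 -> MISS (open row2); precharges=6
Acc 11: bank2 row0 -> MISS (open row0); precharges=6
Acc 12: bank2 row1 -> MISS (open row1); precharges=7
Acc 13: bank2 row0 -> MISS (open row0); precharges=8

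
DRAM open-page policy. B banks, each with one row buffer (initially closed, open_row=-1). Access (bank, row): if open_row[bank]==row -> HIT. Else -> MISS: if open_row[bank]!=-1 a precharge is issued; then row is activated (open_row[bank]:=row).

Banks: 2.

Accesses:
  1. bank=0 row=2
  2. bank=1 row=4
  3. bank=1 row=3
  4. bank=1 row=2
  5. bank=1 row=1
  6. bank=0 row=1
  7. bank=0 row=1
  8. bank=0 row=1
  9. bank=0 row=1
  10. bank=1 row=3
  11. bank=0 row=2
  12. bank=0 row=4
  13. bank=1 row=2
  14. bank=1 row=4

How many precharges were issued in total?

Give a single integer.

Acc 1: bank0 row2 -> MISS (open row2); precharges=0
Acc 2: bank1 row4 -> MISS (open row4); precharges=0
Acc 3: bank1 row3 -> MISS (open row3); precharges=1
Acc 4: bank1 row2 -> MISS (open row2); precharges=2
Acc 5: bank1 row1 -> MISS (open row1); precharges=3
Acc 6: bank0 row1 -> MISS (open row1); precharges=4
Acc 7: bank0 row1 -> HIT
Acc 8: bank0 row1 -> HIT
Acc 9: bank0 row1 -> HIT
Acc 10: bank1 row3 -> MISS (open row3); precharges=5
Acc 11: bank0 row2 -> MISS (open row2); precharges=6
Acc 12: bank0 row4 -> MISS (open row4); precharges=7
Acc 13: bank1 row2 -> MISS (open row2); precharges=8
Acc 14: bank1 row4 -> MISS (open row4); precharges=9

Answer: 9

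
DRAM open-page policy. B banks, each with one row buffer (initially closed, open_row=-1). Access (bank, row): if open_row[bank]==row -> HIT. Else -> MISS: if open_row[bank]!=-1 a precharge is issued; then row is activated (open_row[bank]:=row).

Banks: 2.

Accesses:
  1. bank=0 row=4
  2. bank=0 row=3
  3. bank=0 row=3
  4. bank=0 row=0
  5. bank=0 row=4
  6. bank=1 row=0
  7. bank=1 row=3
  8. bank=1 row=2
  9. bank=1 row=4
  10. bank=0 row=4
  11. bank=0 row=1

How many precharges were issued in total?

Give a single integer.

Acc 1: bank0 row4 -> MISS (open row4); precharges=0
Acc 2: bank0 row3 -> MISS (open row3); precharges=1
Acc 3: bank0 row3 -> HIT
Acc 4: bank0 row0 -> MISS (open row0); precharges=2
Acc 5: bank0 row4 -> MISS (open row4); precharges=3
Acc 6: bank1 row0 -> MISS (open row0); precharges=3
Acc 7: bank1 row3 -> MISS (open row3); precharges=4
Acc 8: bank1 row2 -> MISS (open row2); precharges=5
Acc 9: bank1 row4 -> MISS (open row4); precharges=6
Acc 10: bank0 row4 -> HIT
Acc 11: bank0 row1 -> MISS (open row1); precharges=7

Answer: 7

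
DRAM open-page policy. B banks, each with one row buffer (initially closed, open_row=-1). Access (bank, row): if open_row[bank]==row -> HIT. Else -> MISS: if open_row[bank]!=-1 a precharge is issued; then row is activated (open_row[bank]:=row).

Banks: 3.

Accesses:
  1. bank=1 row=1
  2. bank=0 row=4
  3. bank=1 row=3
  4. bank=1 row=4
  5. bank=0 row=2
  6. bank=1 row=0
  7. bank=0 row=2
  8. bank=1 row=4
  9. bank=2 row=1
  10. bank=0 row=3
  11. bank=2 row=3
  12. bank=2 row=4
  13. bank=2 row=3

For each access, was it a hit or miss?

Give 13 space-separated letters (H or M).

Acc 1: bank1 row1 -> MISS (open row1); precharges=0
Acc 2: bank0 row4 -> MISS (open row4); precharges=0
Acc 3: bank1 row3 -> MISS (open row3); precharges=1
Acc 4: bank1 row4 -> MISS (open row4); precharges=2
Acc 5: bank0 row2 -> MISS (open row2); precharges=3
Acc 6: bank1 row0 -> MISS (open row0); precharges=4
Acc 7: bank0 row2 -> HIT
Acc 8: bank1 row4 -> MISS (open row4); precharges=5
Acc 9: bank2 row1 -> MISS (open row1); precharges=5
Acc 10: bank0 row3 -> MISS (open row3); precharges=6
Acc 11: bank2 row3 -> MISS (open row3); precharges=7
Acc 12: bank2 row4 -> MISS (open row4); precharges=8
Acc 13: bank2 row3 -> MISS (open row3); precharges=9

Answer: M M M M M M H M M M M M M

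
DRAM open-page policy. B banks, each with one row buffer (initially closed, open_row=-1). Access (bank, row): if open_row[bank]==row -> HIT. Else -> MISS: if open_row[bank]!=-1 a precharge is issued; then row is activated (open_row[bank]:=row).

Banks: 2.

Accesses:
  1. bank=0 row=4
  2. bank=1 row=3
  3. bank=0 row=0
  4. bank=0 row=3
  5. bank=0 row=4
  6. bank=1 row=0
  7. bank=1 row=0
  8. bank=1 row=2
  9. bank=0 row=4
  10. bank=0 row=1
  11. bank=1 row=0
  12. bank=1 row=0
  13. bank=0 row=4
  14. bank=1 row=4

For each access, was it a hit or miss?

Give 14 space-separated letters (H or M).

Acc 1: bank0 row4 -> MISS (open row4); precharges=0
Acc 2: bank1 row3 -> MISS (open row3); precharges=0
Acc 3: bank0 row0 -> MISS (open row0); precharges=1
Acc 4: bank0 row3 -> MISS (open row3); precharges=2
Acc 5: bank0 row4 -> MISS (open row4); precharges=3
Acc 6: bank1 row0 -> MISS (open row0); precharges=4
Acc 7: bank1 row0 -> HIT
Acc 8: bank1 row2 -> MISS (open row2); precharges=5
Acc 9: bank0 row4 -> HIT
Acc 10: bank0 row1 -> MISS (open row1); precharges=6
Acc 11: bank1 row0 -> MISS (open row0); precharges=7
Acc 12: bank1 row0 -> HIT
Acc 13: bank0 row4 -> MISS (open row4); precharges=8
Acc 14: bank1 row4 -> MISS (open row4); precharges=9

Answer: M M M M M M H M H M M H M M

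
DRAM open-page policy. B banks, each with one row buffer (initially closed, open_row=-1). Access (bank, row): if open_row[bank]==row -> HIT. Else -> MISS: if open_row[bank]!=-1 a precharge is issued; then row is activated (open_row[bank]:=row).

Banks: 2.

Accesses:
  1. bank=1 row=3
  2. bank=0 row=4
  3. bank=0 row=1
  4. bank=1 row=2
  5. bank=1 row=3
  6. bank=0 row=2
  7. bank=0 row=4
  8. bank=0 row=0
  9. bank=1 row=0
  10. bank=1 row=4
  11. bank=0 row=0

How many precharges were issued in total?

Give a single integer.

Answer: 8

Derivation:
Acc 1: bank1 row3 -> MISS (open row3); precharges=0
Acc 2: bank0 row4 -> MISS (open row4); precharges=0
Acc 3: bank0 row1 -> MISS (open row1); precharges=1
Acc 4: bank1 row2 -> MISS (open row2); precharges=2
Acc 5: bank1 row3 -> MISS (open row3); precharges=3
Acc 6: bank0 row2 -> MISS (open row2); precharges=4
Acc 7: bank0 row4 -> MISS (open row4); precharges=5
Acc 8: bank0 row0 -> MISS (open row0); precharges=6
Acc 9: bank1 row0 -> MISS (open row0); precharges=7
Acc 10: bank1 row4 -> MISS (open row4); precharges=8
Acc 11: bank0 row0 -> HIT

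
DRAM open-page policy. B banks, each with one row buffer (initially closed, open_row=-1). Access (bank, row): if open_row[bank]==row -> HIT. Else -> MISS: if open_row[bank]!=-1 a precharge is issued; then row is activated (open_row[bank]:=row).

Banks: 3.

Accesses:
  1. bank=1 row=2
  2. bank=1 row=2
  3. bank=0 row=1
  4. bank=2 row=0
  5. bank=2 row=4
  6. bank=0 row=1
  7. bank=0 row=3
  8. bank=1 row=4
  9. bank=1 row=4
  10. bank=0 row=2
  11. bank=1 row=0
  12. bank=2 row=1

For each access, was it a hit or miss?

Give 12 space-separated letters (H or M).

Acc 1: bank1 row2 -> MISS (open row2); precharges=0
Acc 2: bank1 row2 -> HIT
Acc 3: bank0 row1 -> MISS (open row1); precharges=0
Acc 4: bank2 row0 -> MISS (open row0); precharges=0
Acc 5: bank2 row4 -> MISS (open row4); precharges=1
Acc 6: bank0 row1 -> HIT
Acc 7: bank0 row3 -> MISS (open row3); precharges=2
Acc 8: bank1 row4 -> MISS (open row4); precharges=3
Acc 9: bank1 row4 -> HIT
Acc 10: bank0 row2 -> MISS (open row2); precharges=4
Acc 11: bank1 row0 -> MISS (open row0); precharges=5
Acc 12: bank2 row1 -> MISS (open row1); precharges=6

Answer: M H M M M H M M H M M M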